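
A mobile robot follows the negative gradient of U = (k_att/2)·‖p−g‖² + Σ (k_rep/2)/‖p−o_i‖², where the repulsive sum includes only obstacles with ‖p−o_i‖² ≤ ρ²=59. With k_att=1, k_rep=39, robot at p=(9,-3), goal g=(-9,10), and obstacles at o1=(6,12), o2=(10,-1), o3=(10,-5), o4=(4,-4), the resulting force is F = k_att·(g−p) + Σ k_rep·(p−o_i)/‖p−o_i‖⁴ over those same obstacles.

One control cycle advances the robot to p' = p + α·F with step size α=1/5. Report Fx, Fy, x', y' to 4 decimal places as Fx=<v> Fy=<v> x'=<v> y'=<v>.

Fx=-20.8315 Fy=13.0577 x'=4.8337 y'=-0.3885

F_att = 1·(g−p) = 1·(-18,13) = (-18.0000,13.0000)
o1: d²=234 > ρ²=59 → inactive
o2: d²=5 ≤ ρ²=59; F_rep = 39·(-1,-2)/5² = (-1.5600,-3.1200)
o3: d²=5 ≤ ρ²=59; F_rep = 39·(-1,2)/5² = (-1.5600,3.1200)
o4: d²=26 ≤ ρ²=59; F_rep = 39·(5,1)/26² = (0.2885,0.0577)
F = F_att + ΣF_rep = (-20.8315,13.0577)
p' = p + 1/5·F = (4.8337,-0.3885)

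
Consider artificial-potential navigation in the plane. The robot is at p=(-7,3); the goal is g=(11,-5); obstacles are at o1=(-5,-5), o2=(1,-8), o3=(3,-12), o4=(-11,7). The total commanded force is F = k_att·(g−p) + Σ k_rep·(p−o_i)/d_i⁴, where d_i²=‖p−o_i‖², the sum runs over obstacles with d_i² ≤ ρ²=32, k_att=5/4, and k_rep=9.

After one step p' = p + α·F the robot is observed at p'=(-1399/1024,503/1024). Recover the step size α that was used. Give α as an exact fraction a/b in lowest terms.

F_att = 5/4·(g−p) = 5/4·(18,-8) = (22.5000,-10.0000)
o1: d²=68 > ρ²=32 → inactive
o2: d²=185 > ρ²=32 → inactive
o3: d²=325 > ρ²=32 → inactive
o4: d²=32 ≤ ρ²=32; F_rep = 9·(4,-4)/32² = (0.0352,-0.0352)
F = F_att + ΣF_rep = (22.5352,-10.0352)
Δp = p'−p = (5.6338,-2.5088); α = Δx/Fx = (5769/1024) / (5769/256) = 1/4
check: Δy/Fy = (-2569/1024) / (-2569/256) = 1/4 ✓

α = 1/4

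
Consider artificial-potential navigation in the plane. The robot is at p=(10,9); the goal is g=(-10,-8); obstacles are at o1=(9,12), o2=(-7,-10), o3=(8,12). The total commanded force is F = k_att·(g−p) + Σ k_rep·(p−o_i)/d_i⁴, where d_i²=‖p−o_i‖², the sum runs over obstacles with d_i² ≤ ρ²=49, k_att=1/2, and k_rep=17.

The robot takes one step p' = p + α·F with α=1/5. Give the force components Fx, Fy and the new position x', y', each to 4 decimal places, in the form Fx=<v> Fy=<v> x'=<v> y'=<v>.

F_att = 1/2·(g−p) = 1/2·(-20,-17) = (-10.0000,-8.5000)
o1: d²=10 ≤ ρ²=49; F_rep = 17·(1,-3)/10² = (0.1700,-0.5100)
o2: d²=650 > ρ²=49 → inactive
o3: d²=13 ≤ ρ²=49; F_rep = 17·(2,-3)/13² = (0.2012,-0.3018)
F = F_att + ΣF_rep = (-9.6288,-9.3118)
p' = p + 1/5·F = (8.0742,7.1376)

Fx=-9.6288 Fy=-9.3118 x'=8.0742 y'=7.1376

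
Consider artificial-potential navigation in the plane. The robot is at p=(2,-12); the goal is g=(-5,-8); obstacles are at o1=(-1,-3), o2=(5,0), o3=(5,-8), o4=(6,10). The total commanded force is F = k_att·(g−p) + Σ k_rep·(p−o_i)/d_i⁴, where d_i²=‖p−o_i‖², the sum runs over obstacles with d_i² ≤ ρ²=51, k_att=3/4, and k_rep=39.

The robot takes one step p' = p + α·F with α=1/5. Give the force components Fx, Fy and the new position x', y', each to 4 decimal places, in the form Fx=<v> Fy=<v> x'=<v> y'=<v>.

Fx=-5.4372 Fy=2.7504 x'=0.9126 y'=-11.4499

F_att = 3/4·(g−p) = 3/4·(-7,4) = (-5.2500,3.0000)
o1: d²=90 > ρ²=51 → inactive
o2: d²=153 > ρ²=51 → inactive
o3: d²=25 ≤ ρ²=51; F_rep = 39·(-3,-4)/25² = (-0.1872,-0.2496)
o4: d²=500 > ρ²=51 → inactive
F = F_att + ΣF_rep = (-5.4372,2.7504)
p' = p + 1/5·F = (0.9126,-11.4499)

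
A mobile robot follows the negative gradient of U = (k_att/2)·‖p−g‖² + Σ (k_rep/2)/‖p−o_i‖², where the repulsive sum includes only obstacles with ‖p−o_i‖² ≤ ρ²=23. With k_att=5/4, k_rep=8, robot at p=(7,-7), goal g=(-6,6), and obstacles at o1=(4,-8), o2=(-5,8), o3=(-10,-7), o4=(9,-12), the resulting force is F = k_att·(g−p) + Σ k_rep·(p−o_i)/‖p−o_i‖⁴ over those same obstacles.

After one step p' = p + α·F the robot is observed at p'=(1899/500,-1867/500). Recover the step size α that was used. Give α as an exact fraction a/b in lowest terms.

F_att = 5/4·(g−p) = 5/4·(-13,13) = (-16.2500,16.2500)
o1: d²=10 ≤ ρ²=23; F_rep = 8·(3,1)/10² = (0.2400,0.0800)
o2: d²=369 > ρ²=23 → inactive
o3: d²=289 > ρ²=23 → inactive
o4: d²=29 > ρ²=23 → inactive
F = F_att + ΣF_rep = (-16.0100,16.3300)
Δp = p'−p = (-3.2020,3.2660); α = Δx/Fx = (-1601/500) / (-1601/100) = 1/5
check: Δy/Fy = (1633/500) / (1633/100) = 1/5 ✓

α = 1/5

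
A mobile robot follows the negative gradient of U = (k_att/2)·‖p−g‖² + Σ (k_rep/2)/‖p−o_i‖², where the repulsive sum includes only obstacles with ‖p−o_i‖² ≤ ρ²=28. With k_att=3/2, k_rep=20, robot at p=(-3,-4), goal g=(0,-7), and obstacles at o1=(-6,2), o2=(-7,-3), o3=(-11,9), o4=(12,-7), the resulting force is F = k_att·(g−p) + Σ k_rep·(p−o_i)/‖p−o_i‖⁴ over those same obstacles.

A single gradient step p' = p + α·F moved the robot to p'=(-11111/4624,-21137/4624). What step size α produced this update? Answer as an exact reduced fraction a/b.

α = 1/8

F_att = 3/2·(g−p) = 3/2·(3,-3) = (4.5000,-4.5000)
o1: d²=45 > ρ²=28 → inactive
o2: d²=17 ≤ ρ²=28; F_rep = 20·(4,-1)/17² = (0.2768,-0.0692)
o3: d²=233 > ρ²=28 → inactive
o4: d²=234 > ρ²=28 → inactive
F = F_att + ΣF_rep = (4.7768,-4.5692)
Δp = p'−p = (0.5971,-0.5712); α = Δx/Fx = (2761/4624) / (2761/578) = 1/8
check: Δy/Fy = (-2641/4624) / (-2641/578) = 1/8 ✓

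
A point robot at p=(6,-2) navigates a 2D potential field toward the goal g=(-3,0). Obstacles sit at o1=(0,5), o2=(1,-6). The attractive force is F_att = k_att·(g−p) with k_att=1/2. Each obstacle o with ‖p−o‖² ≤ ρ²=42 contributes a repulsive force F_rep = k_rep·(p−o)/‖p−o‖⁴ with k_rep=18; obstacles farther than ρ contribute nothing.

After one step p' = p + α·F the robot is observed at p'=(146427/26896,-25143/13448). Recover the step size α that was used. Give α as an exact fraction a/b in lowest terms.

F_att = 1/2·(g−p) = 1/2·(-9,2) = (-4.5000,1.0000)
o1: d²=85 > ρ²=42 → inactive
o2: d²=41 ≤ ρ²=42; F_rep = 18·(5,4)/41² = (0.0535,0.0428)
F = F_att + ΣF_rep = (-4.4465,1.0428)
Δp = p'−p = (-0.5558,0.1304); α = Δx/Fx = (-14949/26896) / (-14949/3362) = 1/8
check: Δy/Fy = (1753/13448) / (1753/1681) = 1/8 ✓

α = 1/8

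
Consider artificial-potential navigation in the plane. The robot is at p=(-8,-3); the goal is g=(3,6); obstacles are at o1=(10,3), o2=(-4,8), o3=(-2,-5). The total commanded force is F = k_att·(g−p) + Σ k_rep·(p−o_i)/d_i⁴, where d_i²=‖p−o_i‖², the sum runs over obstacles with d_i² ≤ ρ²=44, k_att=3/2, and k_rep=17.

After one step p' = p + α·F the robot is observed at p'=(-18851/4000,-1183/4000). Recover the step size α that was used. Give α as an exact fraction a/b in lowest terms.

α = 1/5

F_att = 3/2·(g−p) = 3/2·(11,9) = (16.5000,13.5000)
o1: d²=360 > ρ²=44 → inactive
o2: d²=137 > ρ²=44 → inactive
o3: d²=40 ≤ ρ²=44; F_rep = 17·(-6,2)/40² = (-0.0638,0.0213)
F = F_att + ΣF_rep = (16.4363,13.5213)
Δp = p'−p = (3.2872,2.7043); α = Δx/Fx = (13149/4000) / (13149/800) = 1/5
check: Δy/Fy = (10817/4000) / (10817/800) = 1/5 ✓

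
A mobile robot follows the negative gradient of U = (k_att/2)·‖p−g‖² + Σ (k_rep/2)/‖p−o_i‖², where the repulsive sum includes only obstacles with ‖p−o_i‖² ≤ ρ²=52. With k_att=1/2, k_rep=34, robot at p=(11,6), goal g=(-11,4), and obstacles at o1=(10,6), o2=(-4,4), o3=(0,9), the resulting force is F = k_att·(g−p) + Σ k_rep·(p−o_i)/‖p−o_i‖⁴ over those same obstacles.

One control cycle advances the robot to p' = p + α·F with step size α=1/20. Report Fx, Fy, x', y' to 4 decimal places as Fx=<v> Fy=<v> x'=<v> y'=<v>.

F_att = 1/2·(g−p) = 1/2·(-22,-2) = (-11.0000,-1.0000)
o1: d²=1 ≤ ρ²=52; F_rep = 34·(1,0)/1² = (34.0000,0.0000)
o2: d²=229 > ρ²=52 → inactive
o3: d²=130 > ρ²=52 → inactive
F = F_att + ΣF_rep = (23.0000,-1.0000)
p' = p + 1/20·F = (12.1500,5.9500)

Fx=23.0000 Fy=-1.0000 x'=12.1500 y'=5.9500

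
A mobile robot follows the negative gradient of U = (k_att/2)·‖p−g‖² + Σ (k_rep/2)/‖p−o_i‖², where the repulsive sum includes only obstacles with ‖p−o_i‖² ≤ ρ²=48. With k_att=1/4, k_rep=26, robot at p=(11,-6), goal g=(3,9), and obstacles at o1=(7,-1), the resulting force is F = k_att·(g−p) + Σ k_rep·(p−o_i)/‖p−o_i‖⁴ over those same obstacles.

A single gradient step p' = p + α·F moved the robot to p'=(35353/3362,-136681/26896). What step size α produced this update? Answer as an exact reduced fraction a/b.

α = 1/4

F_att = 1/4·(g−p) = 1/4·(-8,15) = (-2.0000,3.7500)
o1: d²=41 ≤ ρ²=48; F_rep = 26·(4,-5)/41² = (0.0619,-0.0773)
F = F_att + ΣF_rep = (-1.9381,3.6727)
Δp = p'−p = (-0.4845,0.9182); α = Δx/Fx = (-1629/3362) / (-3258/1681) = 1/4
check: Δy/Fy = (24695/26896) / (24695/6724) = 1/4 ✓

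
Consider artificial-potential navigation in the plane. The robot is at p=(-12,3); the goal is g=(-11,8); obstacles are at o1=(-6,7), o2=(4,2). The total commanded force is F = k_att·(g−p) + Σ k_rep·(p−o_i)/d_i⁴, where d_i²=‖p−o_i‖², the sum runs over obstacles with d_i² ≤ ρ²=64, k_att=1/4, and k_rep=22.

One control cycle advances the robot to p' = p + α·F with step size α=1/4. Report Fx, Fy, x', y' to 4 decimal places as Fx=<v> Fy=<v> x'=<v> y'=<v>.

F_att = 1/4·(g−p) = 1/4·(1,5) = (0.2500,1.2500)
o1: d²=52 ≤ ρ²=64; F_rep = 22·(-6,-4)/52² = (-0.0488,-0.0325)
o2: d²=257 > ρ²=64 → inactive
F = F_att + ΣF_rep = (0.2012,1.2175)
p' = p + 1/4·F = (-11.9497,3.3044)

Fx=0.2012 Fy=1.2175 x'=-11.9497 y'=3.3044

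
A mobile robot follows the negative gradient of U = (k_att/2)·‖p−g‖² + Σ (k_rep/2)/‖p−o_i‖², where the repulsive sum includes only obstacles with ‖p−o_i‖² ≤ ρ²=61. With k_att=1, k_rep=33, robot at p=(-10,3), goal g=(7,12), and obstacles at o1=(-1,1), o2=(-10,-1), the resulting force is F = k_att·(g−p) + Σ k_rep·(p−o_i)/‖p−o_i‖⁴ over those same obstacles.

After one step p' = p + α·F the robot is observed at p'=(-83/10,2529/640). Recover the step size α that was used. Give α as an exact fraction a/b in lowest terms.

α = 1/10

F_att = 1·(g−p) = 1·(17,9) = (17.0000,9.0000)
o1: d²=85 > ρ²=61 → inactive
o2: d²=16 ≤ ρ²=61; F_rep = 33·(0,4)/16² = (0.0000,0.5156)
F = F_att + ΣF_rep = (17.0000,9.5156)
Δp = p'−p = (1.7000,0.9516); α = Δx/Fx = (17/10) / (17) = 1/10
check: Δy/Fy = (609/640) / (609/64) = 1/10 ✓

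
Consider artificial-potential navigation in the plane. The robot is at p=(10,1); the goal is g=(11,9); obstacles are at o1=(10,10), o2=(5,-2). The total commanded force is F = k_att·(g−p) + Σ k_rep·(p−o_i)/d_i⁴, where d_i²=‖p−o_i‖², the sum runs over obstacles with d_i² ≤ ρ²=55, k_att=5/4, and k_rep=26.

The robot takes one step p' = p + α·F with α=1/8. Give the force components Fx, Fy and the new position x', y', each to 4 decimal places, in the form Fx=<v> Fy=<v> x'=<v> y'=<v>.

Fx=1.3625 Fy=10.0675 x'=10.1703 y'=2.2584

F_att = 5/4·(g−p) = 5/4·(1,8) = (1.2500,10.0000)
o1: d²=81 > ρ²=55 → inactive
o2: d²=34 ≤ ρ²=55; F_rep = 26·(5,3)/34² = (0.1125,0.0675)
F = F_att + ΣF_rep = (1.3625,10.0675)
p' = p + 1/8·F = (10.1703,2.2584)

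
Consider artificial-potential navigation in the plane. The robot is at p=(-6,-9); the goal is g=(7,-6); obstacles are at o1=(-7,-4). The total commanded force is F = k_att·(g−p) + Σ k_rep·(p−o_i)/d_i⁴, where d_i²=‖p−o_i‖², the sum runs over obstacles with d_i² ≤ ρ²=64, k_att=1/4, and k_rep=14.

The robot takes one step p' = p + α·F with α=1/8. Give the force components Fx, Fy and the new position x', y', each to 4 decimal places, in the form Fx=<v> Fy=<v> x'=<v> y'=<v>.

F_att = 1/4·(g−p) = 1/4·(13,3) = (3.2500,0.7500)
o1: d²=26 ≤ ρ²=64; F_rep = 14·(1,-5)/26² = (0.0207,-0.1036)
F = F_att + ΣF_rep = (3.2707,0.6464)
p' = p + 1/8·F = (-5.5912,-8.9192)

Fx=3.2707 Fy=0.6464 x'=-5.5912 y'=-8.9192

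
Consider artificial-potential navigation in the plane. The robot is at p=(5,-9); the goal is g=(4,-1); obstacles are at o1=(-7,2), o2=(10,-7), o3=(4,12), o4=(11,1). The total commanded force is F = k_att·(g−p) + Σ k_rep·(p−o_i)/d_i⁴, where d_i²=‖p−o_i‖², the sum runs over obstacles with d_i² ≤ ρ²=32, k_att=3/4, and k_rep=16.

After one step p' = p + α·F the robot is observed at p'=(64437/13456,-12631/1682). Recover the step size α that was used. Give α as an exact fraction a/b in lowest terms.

F_att = 3/4·(g−p) = 3/4·(-1,8) = (-0.7500,6.0000)
o1: d²=265 > ρ²=32 → inactive
o2: d²=29 ≤ ρ²=32; F_rep = 16·(-5,-2)/29² = (-0.0951,-0.0380)
o3: d²=442 > ρ²=32 → inactive
o4: d²=136 > ρ²=32 → inactive
F = F_att + ΣF_rep = (-0.8451,5.9620)
Δp = p'−p = (-0.2113,1.4905); α = Δx/Fx = (-2843/13456) / (-2843/3364) = 1/4
check: Δy/Fy = (2507/1682) / (5014/841) = 1/4 ✓

α = 1/4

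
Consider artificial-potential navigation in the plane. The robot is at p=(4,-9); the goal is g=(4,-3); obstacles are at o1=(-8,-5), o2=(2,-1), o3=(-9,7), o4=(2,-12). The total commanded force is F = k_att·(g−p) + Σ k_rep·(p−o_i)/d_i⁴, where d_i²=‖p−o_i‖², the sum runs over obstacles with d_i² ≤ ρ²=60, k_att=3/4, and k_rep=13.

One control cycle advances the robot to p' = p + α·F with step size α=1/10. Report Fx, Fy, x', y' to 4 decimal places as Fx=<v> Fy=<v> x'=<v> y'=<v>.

Fx=0.1538 Fy=4.7308 x'=4.0154 y'=-8.5269

F_att = 3/4·(g−p) = 3/4·(0,6) = (0.0000,4.5000)
o1: d²=160 > ρ²=60 → inactive
o2: d²=68 > ρ²=60 → inactive
o3: d²=425 > ρ²=60 → inactive
o4: d²=13 ≤ ρ²=60; F_rep = 13·(2,3)/13² = (0.1538,0.2308)
F = F_att + ΣF_rep = (0.1538,4.7308)
p' = p + 1/10·F = (4.0154,-8.5269)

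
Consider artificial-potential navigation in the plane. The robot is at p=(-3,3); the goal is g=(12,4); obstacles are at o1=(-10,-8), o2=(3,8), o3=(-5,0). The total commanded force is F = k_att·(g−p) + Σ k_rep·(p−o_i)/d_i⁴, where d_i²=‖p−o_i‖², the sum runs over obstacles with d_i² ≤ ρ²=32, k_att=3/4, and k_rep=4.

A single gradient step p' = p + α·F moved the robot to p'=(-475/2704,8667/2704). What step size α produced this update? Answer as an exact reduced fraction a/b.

α = 1/4

F_att = 3/4·(g−p) = 3/4·(15,1) = (11.2500,0.7500)
o1: d²=170 > ρ²=32 → inactive
o2: d²=61 > ρ²=32 → inactive
o3: d²=13 ≤ ρ²=32; F_rep = 4·(2,3)/13² = (0.0473,0.0710)
F = F_att + ΣF_rep = (11.2973,0.8210)
Δp = p'−p = (2.8243,0.2053); α = Δx/Fx = (7637/2704) / (7637/676) = 1/4
check: Δy/Fy = (555/2704) / (555/676) = 1/4 ✓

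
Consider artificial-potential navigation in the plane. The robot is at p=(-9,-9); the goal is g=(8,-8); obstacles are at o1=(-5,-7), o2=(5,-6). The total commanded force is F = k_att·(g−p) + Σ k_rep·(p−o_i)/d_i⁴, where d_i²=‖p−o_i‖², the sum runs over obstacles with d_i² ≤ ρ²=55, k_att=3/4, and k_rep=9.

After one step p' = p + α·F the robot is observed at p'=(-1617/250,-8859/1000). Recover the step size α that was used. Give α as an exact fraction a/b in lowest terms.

F_att = 3/4·(g−p) = 3/4·(17,1) = (12.7500,0.7500)
o1: d²=20 ≤ ρ²=55; F_rep = 9·(-4,-2)/20² = (-0.0900,-0.0450)
o2: d²=205 > ρ²=55 → inactive
F = F_att + ΣF_rep = (12.6600,0.7050)
Δp = p'−p = (2.5320,0.1410); α = Δx/Fx = (633/250) / (633/50) = 1/5
check: Δy/Fy = (141/1000) / (141/200) = 1/5 ✓

α = 1/5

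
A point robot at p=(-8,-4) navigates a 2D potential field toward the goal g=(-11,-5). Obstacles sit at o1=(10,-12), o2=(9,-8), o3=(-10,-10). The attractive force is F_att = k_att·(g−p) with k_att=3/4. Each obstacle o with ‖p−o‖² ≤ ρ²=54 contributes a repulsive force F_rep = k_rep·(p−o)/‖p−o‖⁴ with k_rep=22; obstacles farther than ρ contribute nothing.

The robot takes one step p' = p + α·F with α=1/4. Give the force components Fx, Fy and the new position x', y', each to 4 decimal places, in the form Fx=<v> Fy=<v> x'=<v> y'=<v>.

Fx=-2.2225 Fy=-0.6675 x'=-8.5556 y'=-4.1669

F_att = 3/4·(g−p) = 3/4·(-3,-1) = (-2.2500,-0.7500)
o1: d²=388 > ρ²=54 → inactive
o2: d²=305 > ρ²=54 → inactive
o3: d²=40 ≤ ρ²=54; F_rep = 22·(2,6)/40² = (0.0275,0.0825)
F = F_att + ΣF_rep = (-2.2225,-0.6675)
p' = p + 1/4·F = (-8.5556,-4.1669)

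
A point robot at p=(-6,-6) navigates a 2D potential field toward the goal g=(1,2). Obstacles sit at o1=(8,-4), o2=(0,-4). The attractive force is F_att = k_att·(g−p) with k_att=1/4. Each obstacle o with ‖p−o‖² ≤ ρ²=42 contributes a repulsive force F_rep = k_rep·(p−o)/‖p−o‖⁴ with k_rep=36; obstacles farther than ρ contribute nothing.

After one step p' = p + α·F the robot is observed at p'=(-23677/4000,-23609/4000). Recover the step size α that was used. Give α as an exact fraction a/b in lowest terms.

F_att = 1/4·(g−p) = 1/4·(7,8) = (1.7500,2.0000)
o1: d²=200 > ρ²=42 → inactive
o2: d²=40 ≤ ρ²=42; F_rep = 36·(-6,-2)/40² = (-0.1350,-0.0450)
F = F_att + ΣF_rep = (1.6150,1.9550)
Δp = p'−p = (0.0808,0.0978); α = Δx/Fx = (323/4000) / (323/200) = 1/20
check: Δy/Fy = (391/4000) / (391/200) = 1/20 ✓

α = 1/20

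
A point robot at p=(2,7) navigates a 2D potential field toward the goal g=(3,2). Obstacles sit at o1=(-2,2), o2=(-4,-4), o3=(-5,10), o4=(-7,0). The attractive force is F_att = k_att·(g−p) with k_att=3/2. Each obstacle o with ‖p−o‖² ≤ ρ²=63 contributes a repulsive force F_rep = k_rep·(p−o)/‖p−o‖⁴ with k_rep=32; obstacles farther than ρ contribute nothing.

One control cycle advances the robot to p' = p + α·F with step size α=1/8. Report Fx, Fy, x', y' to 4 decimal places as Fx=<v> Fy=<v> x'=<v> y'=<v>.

Fx=1.6427 Fy=-7.4334 x'=2.2053 y'=6.0708

F_att = 3/2·(g−p) = 3/2·(1,-5) = (1.5000,-7.5000)
o1: d²=41 ≤ ρ²=63; F_rep = 32·(4,5)/41² = (0.0761,0.0952)
o2: d²=157 > ρ²=63 → inactive
o3: d²=58 ≤ ρ²=63; F_rep = 32·(7,-3)/58² = (0.0666,-0.0285)
o4: d²=130 > ρ²=63 → inactive
F = F_att + ΣF_rep = (1.6427,-7.4334)
p' = p + 1/8·F = (2.2053,6.0708)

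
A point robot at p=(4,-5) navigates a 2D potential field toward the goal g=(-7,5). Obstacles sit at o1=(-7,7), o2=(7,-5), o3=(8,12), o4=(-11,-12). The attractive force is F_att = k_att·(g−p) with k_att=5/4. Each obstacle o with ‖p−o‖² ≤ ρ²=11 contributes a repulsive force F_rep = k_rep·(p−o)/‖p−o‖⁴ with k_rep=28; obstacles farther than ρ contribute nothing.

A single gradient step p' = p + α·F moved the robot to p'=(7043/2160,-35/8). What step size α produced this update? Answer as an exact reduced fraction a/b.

F_att = 5/4·(g−p) = 5/4·(-11,10) = (-13.7500,12.5000)
o1: d²=265 > ρ²=11 → inactive
o2: d²=9 ≤ ρ²=11; F_rep = 28·(-3,0)/9² = (-1.0370,0.0000)
o3: d²=305 > ρ²=11 → inactive
o4: d²=274 > ρ²=11 → inactive
F = F_att + ΣF_rep = (-14.7870,12.5000)
Δp = p'−p = (-0.7394,0.6250); α = Δx/Fx = (-1597/2160) / (-1597/108) = 1/20
check: Δy/Fy = (5/8) / (25/2) = 1/20 ✓

α = 1/20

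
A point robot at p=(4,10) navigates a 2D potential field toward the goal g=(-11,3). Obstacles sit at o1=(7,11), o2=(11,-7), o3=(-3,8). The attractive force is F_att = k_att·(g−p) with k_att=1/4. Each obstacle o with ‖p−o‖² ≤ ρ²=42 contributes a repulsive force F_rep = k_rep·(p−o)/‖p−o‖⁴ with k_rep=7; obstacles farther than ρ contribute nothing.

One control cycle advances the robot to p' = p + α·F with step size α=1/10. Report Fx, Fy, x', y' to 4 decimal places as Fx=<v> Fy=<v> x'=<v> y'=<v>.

Fx=-3.9600 Fy=-1.8200 x'=3.6040 y'=9.8180

F_att = 1/4·(g−p) = 1/4·(-15,-7) = (-3.7500,-1.7500)
o1: d²=10 ≤ ρ²=42; F_rep = 7·(-3,-1)/10² = (-0.2100,-0.0700)
o2: d²=338 > ρ²=42 → inactive
o3: d²=53 > ρ²=42 → inactive
F = F_att + ΣF_rep = (-3.9600,-1.8200)
p' = p + 1/10·F = (3.6040,9.8180)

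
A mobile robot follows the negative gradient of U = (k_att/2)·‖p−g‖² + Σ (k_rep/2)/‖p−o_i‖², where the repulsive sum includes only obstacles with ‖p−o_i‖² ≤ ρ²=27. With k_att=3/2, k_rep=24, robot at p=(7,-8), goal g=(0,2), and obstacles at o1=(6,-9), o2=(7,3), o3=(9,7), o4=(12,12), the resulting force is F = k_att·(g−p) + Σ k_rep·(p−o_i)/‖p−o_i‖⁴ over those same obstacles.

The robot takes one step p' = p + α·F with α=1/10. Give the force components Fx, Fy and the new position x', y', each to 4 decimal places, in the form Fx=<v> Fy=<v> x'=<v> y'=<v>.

Fx=-4.5000 Fy=21.0000 x'=6.5500 y'=-5.9000

F_att = 3/2·(g−p) = 3/2·(-7,10) = (-10.5000,15.0000)
o1: d²=2 ≤ ρ²=27; F_rep = 24·(1,1)/2² = (6.0000,6.0000)
o2: d²=121 > ρ²=27 → inactive
o3: d²=229 > ρ²=27 → inactive
o4: d²=425 > ρ²=27 → inactive
F = F_att + ΣF_rep = (-4.5000,21.0000)
p' = p + 1/10·F = (6.5500,-5.9000)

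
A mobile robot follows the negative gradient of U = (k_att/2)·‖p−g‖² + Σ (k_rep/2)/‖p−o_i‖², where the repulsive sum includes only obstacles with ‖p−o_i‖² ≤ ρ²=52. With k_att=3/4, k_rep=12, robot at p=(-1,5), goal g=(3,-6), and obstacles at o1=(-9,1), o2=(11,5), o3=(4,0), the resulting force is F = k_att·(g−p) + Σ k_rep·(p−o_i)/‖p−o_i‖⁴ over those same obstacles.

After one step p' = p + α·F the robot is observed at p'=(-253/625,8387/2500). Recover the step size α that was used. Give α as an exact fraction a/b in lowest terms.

α = 1/5

F_att = 3/4·(g−p) = 3/4·(4,-11) = (3.0000,-8.2500)
o1: d²=80 > ρ²=52 → inactive
o2: d²=144 > ρ²=52 → inactive
o3: d²=50 ≤ ρ²=52; F_rep = 12·(-5,5)/50² = (-0.0240,0.0240)
F = F_att + ΣF_rep = (2.9760,-8.2260)
Δp = p'−p = (0.5952,-1.6452); α = Δx/Fx = (372/625) / (372/125) = 1/5
check: Δy/Fy = (-4113/2500) / (-4113/500) = 1/5 ✓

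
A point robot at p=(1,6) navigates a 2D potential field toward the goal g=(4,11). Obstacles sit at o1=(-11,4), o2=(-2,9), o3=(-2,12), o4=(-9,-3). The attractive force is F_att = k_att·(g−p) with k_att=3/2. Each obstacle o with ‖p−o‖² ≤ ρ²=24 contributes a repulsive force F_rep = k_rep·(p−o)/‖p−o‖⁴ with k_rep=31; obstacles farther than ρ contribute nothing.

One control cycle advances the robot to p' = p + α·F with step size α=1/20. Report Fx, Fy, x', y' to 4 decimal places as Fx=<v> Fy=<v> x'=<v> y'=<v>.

Fx=4.7870 Fy=7.2130 x'=1.2394 y'=6.3606

F_att = 3/2·(g−p) = 3/2·(3,5) = (4.5000,7.5000)
o1: d²=148 > ρ²=24 → inactive
o2: d²=18 ≤ ρ²=24; F_rep = 31·(3,-3)/18² = (0.2870,-0.2870)
o3: d²=45 > ρ²=24 → inactive
o4: d²=181 > ρ²=24 → inactive
F = F_att + ΣF_rep = (4.7870,7.2130)
p' = p + 1/20·F = (1.2394,6.3606)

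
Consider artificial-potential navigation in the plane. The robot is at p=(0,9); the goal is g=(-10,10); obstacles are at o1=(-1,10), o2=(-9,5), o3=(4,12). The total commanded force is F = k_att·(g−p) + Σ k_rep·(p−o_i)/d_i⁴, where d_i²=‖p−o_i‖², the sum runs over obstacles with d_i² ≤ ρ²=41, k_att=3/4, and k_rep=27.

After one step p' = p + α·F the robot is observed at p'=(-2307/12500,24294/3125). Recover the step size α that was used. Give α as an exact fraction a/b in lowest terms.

F_att = 3/4·(g−p) = 3/4·(-10,1) = (-7.5000,0.7500)
o1: d²=2 ≤ ρ²=41; F_rep = 27·(1,-1)/2² = (6.7500,-6.7500)
o2: d²=97 > ρ²=41 → inactive
o3: d²=25 ≤ ρ²=41; F_rep = 27·(-4,-3)/25² = (-0.1728,-0.1296)
F = F_att + ΣF_rep = (-0.9228,-6.1296)
Δp = p'−p = (-0.1846,-1.2259); α = Δx/Fx = (-2307/12500) / (-2307/2500) = 1/5
check: Δy/Fy = (-3831/3125) / (-3831/625) = 1/5 ✓

α = 1/5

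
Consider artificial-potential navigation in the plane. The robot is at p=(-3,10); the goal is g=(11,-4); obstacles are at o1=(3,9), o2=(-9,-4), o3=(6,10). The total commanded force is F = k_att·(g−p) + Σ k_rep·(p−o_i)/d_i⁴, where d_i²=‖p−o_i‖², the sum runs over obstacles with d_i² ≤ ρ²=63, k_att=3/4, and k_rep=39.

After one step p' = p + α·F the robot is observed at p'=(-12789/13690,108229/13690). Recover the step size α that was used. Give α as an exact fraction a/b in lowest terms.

α = 1/5

F_att = 3/4·(g−p) = 3/4·(14,-14) = (10.5000,-10.5000)
o1: d²=37 ≤ ρ²=63; F_rep = 39·(-6,1)/37² = (-0.1709,0.0285)
o2: d²=232 > ρ²=63 → inactive
o3: d²=81 > ρ²=63 → inactive
F = F_att + ΣF_rep = (10.3291,-10.4715)
Δp = p'−p = (2.0658,-2.0943); α = Δx/Fx = (28281/13690) / (28281/2738) = 1/5
check: Δy/Fy = (-28671/13690) / (-28671/2738) = 1/5 ✓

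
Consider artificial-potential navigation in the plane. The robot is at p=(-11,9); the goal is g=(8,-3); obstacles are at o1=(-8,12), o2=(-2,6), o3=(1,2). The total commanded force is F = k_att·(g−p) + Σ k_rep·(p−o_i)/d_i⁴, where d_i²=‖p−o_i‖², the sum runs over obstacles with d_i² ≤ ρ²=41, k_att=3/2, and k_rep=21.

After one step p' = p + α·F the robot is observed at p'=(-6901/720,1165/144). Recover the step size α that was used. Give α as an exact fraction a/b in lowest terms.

F_att = 3/2·(g−p) = 3/2·(19,-12) = (28.5000,-18.0000)
o1: d²=18 ≤ ρ²=41; F_rep = 21·(-3,-3)/18² = (-0.1944,-0.1944)
o2: d²=90 > ρ²=41 → inactive
o3: d²=193 > ρ²=41 → inactive
F = F_att + ΣF_rep = (28.3056,-18.1944)
Δp = p'−p = (1.4153,-0.9097); α = Δx/Fx = (1019/720) / (1019/36) = 1/20
check: Δy/Fy = (-131/144) / (-655/36) = 1/20 ✓

α = 1/20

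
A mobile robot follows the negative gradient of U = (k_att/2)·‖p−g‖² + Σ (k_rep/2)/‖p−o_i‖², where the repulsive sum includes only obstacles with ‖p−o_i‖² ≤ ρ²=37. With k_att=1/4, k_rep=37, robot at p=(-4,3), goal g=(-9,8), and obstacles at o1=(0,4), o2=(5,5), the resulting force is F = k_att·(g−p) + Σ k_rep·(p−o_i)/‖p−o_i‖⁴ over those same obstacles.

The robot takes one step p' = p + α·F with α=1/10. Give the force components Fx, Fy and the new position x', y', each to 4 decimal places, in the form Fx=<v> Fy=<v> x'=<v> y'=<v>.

F_att = 1/4·(g−p) = 1/4·(-5,5) = (-1.2500,1.2500)
o1: d²=17 ≤ ρ²=37; F_rep = 37·(-4,-1)/17² = (-0.5121,-0.1280)
o2: d²=85 > ρ²=37 → inactive
F = F_att + ΣF_rep = (-1.7621,1.1220)
p' = p + 1/10·F = (-4.1762,3.1122)

Fx=-1.7621 Fy=1.1220 x'=-4.1762 y'=3.1122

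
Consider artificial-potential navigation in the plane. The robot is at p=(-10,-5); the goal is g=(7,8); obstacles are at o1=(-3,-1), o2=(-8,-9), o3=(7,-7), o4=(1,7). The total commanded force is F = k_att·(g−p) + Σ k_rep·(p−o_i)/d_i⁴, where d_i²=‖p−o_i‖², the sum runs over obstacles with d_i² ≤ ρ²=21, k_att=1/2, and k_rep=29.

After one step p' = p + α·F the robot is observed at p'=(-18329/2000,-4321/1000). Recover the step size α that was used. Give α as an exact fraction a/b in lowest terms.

F_att = 1/2·(g−p) = 1/2·(17,13) = (8.5000,6.5000)
o1: d²=65 > ρ²=21 → inactive
o2: d²=20 ≤ ρ²=21; F_rep = 29·(-2,4)/20² = (-0.1450,0.2900)
o3: d²=293 > ρ²=21 → inactive
o4: d²=265 > ρ²=21 → inactive
F = F_att + ΣF_rep = (8.3550,6.7900)
Δp = p'−p = (0.8355,0.6790); α = Δx/Fx = (1671/2000) / (1671/200) = 1/10
check: Δy/Fy = (679/1000) / (679/100) = 1/10 ✓

α = 1/10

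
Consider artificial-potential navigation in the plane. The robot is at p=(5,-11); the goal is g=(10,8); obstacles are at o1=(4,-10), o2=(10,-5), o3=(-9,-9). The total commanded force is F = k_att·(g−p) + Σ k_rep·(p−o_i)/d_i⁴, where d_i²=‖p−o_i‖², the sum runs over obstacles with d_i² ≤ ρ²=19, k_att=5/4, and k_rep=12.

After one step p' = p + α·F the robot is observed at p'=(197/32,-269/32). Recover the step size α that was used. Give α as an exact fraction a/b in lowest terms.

α = 1/8

F_att = 5/4·(g−p) = 5/4·(5,19) = (6.2500,23.7500)
o1: d²=2 ≤ ρ²=19; F_rep = 12·(1,-1)/2² = (3.0000,-3.0000)
o2: d²=61 > ρ²=19 → inactive
o3: d²=200 > ρ²=19 → inactive
F = F_att + ΣF_rep = (9.2500,20.7500)
Δp = p'−p = (1.1562,2.5938); α = Δx/Fx = (37/32) / (37/4) = 1/8
check: Δy/Fy = (83/32) / (83/4) = 1/8 ✓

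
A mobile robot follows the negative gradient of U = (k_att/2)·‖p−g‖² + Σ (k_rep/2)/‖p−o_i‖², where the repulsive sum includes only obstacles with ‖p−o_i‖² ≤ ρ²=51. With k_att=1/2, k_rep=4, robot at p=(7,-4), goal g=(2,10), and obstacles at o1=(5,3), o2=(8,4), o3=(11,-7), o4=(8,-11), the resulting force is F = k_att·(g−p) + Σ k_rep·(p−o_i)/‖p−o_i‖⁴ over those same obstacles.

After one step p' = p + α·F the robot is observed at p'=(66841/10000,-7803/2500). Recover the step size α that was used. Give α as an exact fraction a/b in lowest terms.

F_att = 1/2·(g−p) = 1/2·(-5,14) = (-2.5000,7.0000)
o1: d²=53 > ρ²=51 → inactive
o2: d²=65 > ρ²=51 → inactive
o3: d²=25 ≤ ρ²=51; F_rep = 4·(-4,3)/25² = (-0.0256,0.0192)
o4: d²=50 ≤ ρ²=51; F_rep = 4·(-1,7)/50² = (-0.0016,0.0112)
F = F_att + ΣF_rep = (-2.5272,7.0304)
Δp = p'−p = (-0.3159,0.8788); α = Δx/Fx = (-3159/10000) / (-3159/1250) = 1/8
check: Δy/Fy = (2197/2500) / (4394/625) = 1/8 ✓

α = 1/8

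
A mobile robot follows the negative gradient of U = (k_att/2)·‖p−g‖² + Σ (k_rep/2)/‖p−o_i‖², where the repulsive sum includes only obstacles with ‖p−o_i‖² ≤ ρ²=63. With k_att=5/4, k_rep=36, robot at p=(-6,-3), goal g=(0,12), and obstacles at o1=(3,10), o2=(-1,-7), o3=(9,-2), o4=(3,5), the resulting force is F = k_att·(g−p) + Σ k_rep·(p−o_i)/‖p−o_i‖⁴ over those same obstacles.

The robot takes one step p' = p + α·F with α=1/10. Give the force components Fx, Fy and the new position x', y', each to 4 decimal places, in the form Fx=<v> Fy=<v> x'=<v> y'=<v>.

F_att = 5/4·(g−p) = 5/4·(6,15) = (7.5000,18.7500)
o1: d²=250 > ρ²=63 → inactive
o2: d²=41 ≤ ρ²=63; F_rep = 36·(-5,4)/41² = (-0.1071,0.0857)
o3: d²=226 > ρ²=63 → inactive
o4: d²=145 > ρ²=63 → inactive
F = F_att + ΣF_rep = (7.3929,18.8357)
p' = p + 1/10·F = (-5.2607,-1.1164)

Fx=7.3929 Fy=18.8357 x'=-5.2607 y'=-1.1164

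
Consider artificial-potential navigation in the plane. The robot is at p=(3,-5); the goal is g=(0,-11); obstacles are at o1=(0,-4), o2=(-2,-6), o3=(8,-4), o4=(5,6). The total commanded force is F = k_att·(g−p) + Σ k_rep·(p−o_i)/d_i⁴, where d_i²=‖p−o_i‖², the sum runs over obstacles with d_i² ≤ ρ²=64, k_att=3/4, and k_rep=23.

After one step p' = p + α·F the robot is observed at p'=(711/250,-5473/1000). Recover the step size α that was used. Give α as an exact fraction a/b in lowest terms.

F_att = 3/4·(g−p) = 3/4·(-3,-6) = (-2.2500,-4.5000)
o1: d²=10 ≤ ρ²=64; F_rep = 23·(3,-1)/10² = (0.6900,-0.2300)
o2: d²=26 ≤ ρ²=64; F_rep = 23·(5,1)/26² = (0.1701,0.0340)
o3: d²=26 ≤ ρ²=64; F_rep = 23·(-5,-1)/26² = (-0.1701,-0.0340)
o4: d²=125 > ρ²=64 → inactive
F = F_att + ΣF_rep = (-1.5600,-4.7300)
Δp = p'−p = (-0.1560,-0.4730); α = Δx/Fx = (-39/250) / (-39/25) = 1/10
check: Δy/Fy = (-473/1000) / (-473/100) = 1/10 ✓

α = 1/10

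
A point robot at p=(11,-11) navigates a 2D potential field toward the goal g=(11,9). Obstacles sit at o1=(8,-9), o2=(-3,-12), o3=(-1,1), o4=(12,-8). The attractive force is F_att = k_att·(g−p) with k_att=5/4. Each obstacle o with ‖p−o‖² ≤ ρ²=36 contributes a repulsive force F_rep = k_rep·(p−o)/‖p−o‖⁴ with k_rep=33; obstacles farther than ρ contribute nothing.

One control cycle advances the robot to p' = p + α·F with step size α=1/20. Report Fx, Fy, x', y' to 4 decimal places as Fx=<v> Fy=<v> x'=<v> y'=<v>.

Fx=0.2558 Fy=23.6195 x'=11.0128 y'=-9.8190

F_att = 5/4·(g−p) = 5/4·(0,20) = (0.0000,25.0000)
o1: d²=13 ≤ ρ²=36; F_rep = 33·(3,-2)/13² = (0.5858,-0.3905)
o2: d²=197 > ρ²=36 → inactive
o3: d²=288 > ρ²=36 → inactive
o4: d²=10 ≤ ρ²=36; F_rep = 33·(-1,-3)/10² = (-0.3300,-0.9900)
F = F_att + ΣF_rep = (0.2558,23.6195)
p' = p + 1/20·F = (11.0128,-9.8190)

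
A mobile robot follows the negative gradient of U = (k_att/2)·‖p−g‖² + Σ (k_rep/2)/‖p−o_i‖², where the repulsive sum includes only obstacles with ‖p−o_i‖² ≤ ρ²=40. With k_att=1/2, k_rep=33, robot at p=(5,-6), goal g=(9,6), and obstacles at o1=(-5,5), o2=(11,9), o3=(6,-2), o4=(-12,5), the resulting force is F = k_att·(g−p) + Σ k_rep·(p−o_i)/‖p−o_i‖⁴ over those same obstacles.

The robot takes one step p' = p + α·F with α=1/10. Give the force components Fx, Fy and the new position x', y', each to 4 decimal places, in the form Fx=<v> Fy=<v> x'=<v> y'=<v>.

F_att = 1/2·(g−p) = 1/2·(4,12) = (2.0000,6.0000)
o1: d²=221 > ρ²=40 → inactive
o2: d²=261 > ρ²=40 → inactive
o3: d²=17 ≤ ρ²=40; F_rep = 33·(-1,-4)/17² = (-0.1142,-0.4567)
o4: d²=410 > ρ²=40 → inactive
F = F_att + ΣF_rep = (1.8858,5.5433)
p' = p + 1/10·F = (5.1886,-5.4457)

Fx=1.8858 Fy=5.5433 x'=5.1886 y'=-5.4457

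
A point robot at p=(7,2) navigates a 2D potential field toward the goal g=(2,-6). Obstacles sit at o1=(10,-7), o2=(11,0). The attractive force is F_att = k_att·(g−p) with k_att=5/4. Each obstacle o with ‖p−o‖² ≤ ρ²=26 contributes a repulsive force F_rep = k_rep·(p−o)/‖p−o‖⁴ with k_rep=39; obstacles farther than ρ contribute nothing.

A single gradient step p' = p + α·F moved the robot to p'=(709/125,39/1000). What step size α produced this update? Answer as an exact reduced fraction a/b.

F_att = 5/4·(g−p) = 5/4·(-5,-8) = (-6.2500,-10.0000)
o1: d²=90 > ρ²=26 → inactive
o2: d²=20 ≤ ρ²=26; F_rep = 39·(-4,2)/20² = (-0.3900,0.1950)
F = F_att + ΣF_rep = (-6.6400,-9.8050)
Δp = p'−p = (-1.3280,-1.9610); α = Δx/Fx = (-166/125) / (-166/25) = 1/5
check: Δy/Fy = (-1961/1000) / (-1961/200) = 1/5 ✓

α = 1/5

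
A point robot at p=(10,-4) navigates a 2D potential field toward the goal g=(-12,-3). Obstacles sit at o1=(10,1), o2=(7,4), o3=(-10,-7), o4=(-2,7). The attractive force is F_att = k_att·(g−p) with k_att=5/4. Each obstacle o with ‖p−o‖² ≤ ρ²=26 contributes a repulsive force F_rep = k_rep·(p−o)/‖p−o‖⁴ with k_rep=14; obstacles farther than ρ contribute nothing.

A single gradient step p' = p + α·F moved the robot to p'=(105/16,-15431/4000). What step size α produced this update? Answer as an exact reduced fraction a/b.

α = 1/8

F_att = 5/4·(g−p) = 5/4·(-22,1) = (-27.5000,1.2500)
o1: d²=25 ≤ ρ²=26; F_rep = 14·(0,-5)/25² = (0.0000,-0.1120)
o2: d²=73 > ρ²=26 → inactive
o3: d²=409 > ρ²=26 → inactive
o4: d²=265 > ρ²=26 → inactive
F = F_att + ΣF_rep = (-27.5000,1.1380)
Δp = p'−p = (-3.4375,0.1422); α = Δx/Fx = (-55/16) / (-55/2) = 1/8
check: Δy/Fy = (569/4000) / (569/500) = 1/8 ✓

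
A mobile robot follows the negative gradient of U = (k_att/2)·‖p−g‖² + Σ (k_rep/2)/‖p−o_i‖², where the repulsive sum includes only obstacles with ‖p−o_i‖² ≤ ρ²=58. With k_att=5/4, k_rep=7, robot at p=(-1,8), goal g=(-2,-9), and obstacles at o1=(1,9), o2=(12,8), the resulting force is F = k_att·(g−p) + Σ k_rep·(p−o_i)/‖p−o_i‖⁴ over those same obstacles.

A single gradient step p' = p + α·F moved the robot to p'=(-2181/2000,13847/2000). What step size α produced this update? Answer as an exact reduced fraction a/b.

α = 1/20

F_att = 5/4·(g−p) = 5/4·(-1,-17) = (-1.2500,-21.2500)
o1: d²=5 ≤ ρ²=58; F_rep = 7·(-2,-1)/5² = (-0.5600,-0.2800)
o2: d²=169 > ρ²=58 → inactive
F = F_att + ΣF_rep = (-1.8100,-21.5300)
Δp = p'−p = (-0.0905,-1.0765); α = Δx/Fx = (-181/2000) / (-181/100) = 1/20
check: Δy/Fy = (-2153/2000) / (-2153/100) = 1/20 ✓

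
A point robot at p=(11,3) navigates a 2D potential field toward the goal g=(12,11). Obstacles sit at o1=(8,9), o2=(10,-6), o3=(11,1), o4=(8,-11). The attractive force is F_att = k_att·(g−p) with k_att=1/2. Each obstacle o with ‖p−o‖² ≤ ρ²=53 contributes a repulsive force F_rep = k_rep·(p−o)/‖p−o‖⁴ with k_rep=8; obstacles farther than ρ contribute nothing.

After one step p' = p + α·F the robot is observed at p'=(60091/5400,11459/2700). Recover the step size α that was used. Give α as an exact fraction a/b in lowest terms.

α = 1/4

F_att = 1/2·(g−p) = 1/2·(1,8) = (0.5000,4.0000)
o1: d²=45 ≤ ρ²=53; F_rep = 8·(3,-6)/45² = (0.0119,-0.0237)
o2: d²=82 > ρ²=53 → inactive
o3: d²=4 ≤ ρ²=53; F_rep = 8·(0,2)/4² = (0.0000,1.0000)
o4: d²=205 > ρ²=53 → inactive
F = F_att + ΣF_rep = (0.5119,4.9763)
Δp = p'−p = (0.1280,1.2441); α = Δx/Fx = (691/5400) / (691/1350) = 1/4
check: Δy/Fy = (3359/2700) / (3359/675) = 1/4 ✓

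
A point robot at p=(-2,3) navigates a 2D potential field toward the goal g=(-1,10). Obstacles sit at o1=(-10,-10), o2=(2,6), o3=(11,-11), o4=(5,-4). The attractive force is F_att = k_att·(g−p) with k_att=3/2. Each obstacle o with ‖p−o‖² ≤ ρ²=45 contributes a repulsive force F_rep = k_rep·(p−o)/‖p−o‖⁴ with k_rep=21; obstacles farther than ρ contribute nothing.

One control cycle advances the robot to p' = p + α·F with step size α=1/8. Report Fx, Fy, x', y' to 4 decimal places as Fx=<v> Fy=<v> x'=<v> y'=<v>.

Fx=1.3656 Fy=10.3992 x'=-1.8293 y'=4.2999

F_att = 3/2·(g−p) = 3/2·(1,7) = (1.5000,10.5000)
o1: d²=233 > ρ²=45 → inactive
o2: d²=25 ≤ ρ²=45; F_rep = 21·(-4,-3)/25² = (-0.1344,-0.1008)
o3: d²=365 > ρ²=45 → inactive
o4: d²=98 > ρ²=45 → inactive
F = F_att + ΣF_rep = (1.3656,10.3992)
p' = p + 1/8·F = (-1.8293,4.2999)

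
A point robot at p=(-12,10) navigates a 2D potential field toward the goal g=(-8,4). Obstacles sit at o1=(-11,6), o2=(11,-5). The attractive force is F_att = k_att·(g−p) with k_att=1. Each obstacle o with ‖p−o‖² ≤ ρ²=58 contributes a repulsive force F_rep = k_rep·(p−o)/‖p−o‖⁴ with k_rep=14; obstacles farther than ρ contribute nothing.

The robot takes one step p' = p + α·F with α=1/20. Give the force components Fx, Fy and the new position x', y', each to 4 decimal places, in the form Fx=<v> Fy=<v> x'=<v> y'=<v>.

F_att = 1·(g−p) = 1·(4,-6) = (4.0000,-6.0000)
o1: d²=17 ≤ ρ²=58; F_rep = 14·(-1,4)/17² = (-0.0484,0.1938)
o2: d²=754 > ρ²=58 → inactive
F = F_att + ΣF_rep = (3.9516,-5.8062)
p' = p + 1/20·F = (-11.8024,9.7097)

Fx=3.9516 Fy=-5.8062 x'=-11.8024 y'=9.7097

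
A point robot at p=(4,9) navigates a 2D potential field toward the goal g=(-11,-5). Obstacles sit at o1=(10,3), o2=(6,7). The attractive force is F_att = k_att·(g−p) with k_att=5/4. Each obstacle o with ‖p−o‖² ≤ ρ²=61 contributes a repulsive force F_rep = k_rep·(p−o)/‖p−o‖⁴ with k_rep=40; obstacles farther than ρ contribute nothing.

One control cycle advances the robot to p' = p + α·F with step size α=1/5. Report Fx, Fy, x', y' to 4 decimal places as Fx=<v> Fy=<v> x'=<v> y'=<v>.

Fx=-20.0000 Fy=-16.2500 x'=0.0000 y'=5.7500

F_att = 5/4·(g−p) = 5/4·(-15,-14) = (-18.7500,-17.5000)
o1: d²=72 > ρ²=61 → inactive
o2: d²=8 ≤ ρ²=61; F_rep = 40·(-2,2)/8² = (-1.2500,1.2500)
F = F_att + ΣF_rep = (-20.0000,-16.2500)
p' = p + 1/5·F = (0.0000,5.7500)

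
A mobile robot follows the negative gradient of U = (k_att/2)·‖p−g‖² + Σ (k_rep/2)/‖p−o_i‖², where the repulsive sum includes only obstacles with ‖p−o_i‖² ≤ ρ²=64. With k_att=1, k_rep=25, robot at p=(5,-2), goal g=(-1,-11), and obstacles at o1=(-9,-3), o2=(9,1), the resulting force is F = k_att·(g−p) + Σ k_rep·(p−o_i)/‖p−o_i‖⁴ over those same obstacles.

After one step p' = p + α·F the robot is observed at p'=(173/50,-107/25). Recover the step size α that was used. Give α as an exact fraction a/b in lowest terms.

α = 1/4

F_att = 1·(g−p) = 1·(-6,-9) = (-6.0000,-9.0000)
o1: d²=197 > ρ²=64 → inactive
o2: d²=25 ≤ ρ²=64; F_rep = 25·(-4,-3)/25² = (-0.1600,-0.1200)
F = F_att + ΣF_rep = (-6.1600,-9.1200)
Δp = p'−p = (-1.5400,-2.2800); α = Δx/Fx = (-77/50) / (-154/25) = 1/4
check: Δy/Fy = (-57/25) / (-228/25) = 1/4 ✓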